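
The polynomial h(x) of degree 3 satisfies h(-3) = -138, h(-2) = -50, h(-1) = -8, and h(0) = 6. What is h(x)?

Write h(x) = ax^3 + bx^2 + cx + d. Substituting each data point gives a linear system:
  -27a + 9b - 3c + d = -138
  -8a + 4b - 2c + d = -50
  -a + b - c + d = -8
  d = 6
Solving the system yields a = 3, b = -5, c = 6, d = 6.
So h(x) = 3x^3 - 5x^2 + 6x + 6.
Check: h(-3) = -138. ✓

h(x) = 3x^3 - 5x^2 + 6x + 6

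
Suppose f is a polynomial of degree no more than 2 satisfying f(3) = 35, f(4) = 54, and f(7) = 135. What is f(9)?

209

Write f(u) = au^2 + bu + c. Substituting each data point gives a linear system:
  9a + 3b + c = 35
  16a + 4b + c = 54
  49a + 7b + c = 135
Solving the system yields a = 2, b = 5, c = 2.
So f(u) = 2u^2 + 5u + 2.
Then f(9) = 209.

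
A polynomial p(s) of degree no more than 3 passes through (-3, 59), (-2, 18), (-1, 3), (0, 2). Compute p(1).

Write p(s) = as^3 + bs^2 + cs + d. Substituting each data point gives a linear system:
  -27a + 9b - 3c + d = 59
  -8a + 4b - 2c + d = 18
  -a + b - c + d = 3
  d = 2
Solving the system yields a = -2, b = 1, c = 2, d = 2.
So p(s) = -2s³ + s² + 2s + 2.
Then p(1) = 3.

3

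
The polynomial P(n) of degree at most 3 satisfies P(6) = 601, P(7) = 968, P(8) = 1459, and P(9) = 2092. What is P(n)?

Write P(n) = an^3 + bn^2 + cn + d. Substituting each data point gives a linear system:
  216a + 36b + 6c + d = 601
  343a + 49b + 7c + d = 968
  512a + 64b + 8c + d = 1459
  729a + 81b + 9c + d = 2092
Solving the system yields a = 3, b = -1, c = -1, d = -5.
So P(n) = 3n^3 - n^2 - n - 5.
Check: P(6) = 601. ✓

P(n) = 3n^3 - n^2 - n - 5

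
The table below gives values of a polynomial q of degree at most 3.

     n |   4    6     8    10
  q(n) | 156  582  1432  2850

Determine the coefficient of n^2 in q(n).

-1

Write q(n) = an^3 + bn^2 + cn + d. Substituting each data point gives a linear system:
  64a + 16b + 4c + d = 156
  216a + 36b + 6c + d = 582
  512a + 64b + 8c + d = 1432
  1000a + 100b + 10c + d = 2850
Solving the system yields a = 3, b = -1, c = -5, d = 0.
So q(n) = 3n^3 - n^2 - 5n.
The coefficient of n^2 is -1.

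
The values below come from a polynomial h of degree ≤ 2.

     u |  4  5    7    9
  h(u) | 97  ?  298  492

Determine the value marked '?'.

The 3 known points determine the degree-2 polynomial uniquely.
Write h(u) = au^2 + bu + c. Substituting each data point gives a linear system:
  16a + 4b + c = 97
  49a + 7b + c = 298
  81a + 9b + c = 492
Solving the system yields a = 6, b = 1, c = -3.
So h(u) = 6u^2 + u - 3.
Then h(5) = 152.

152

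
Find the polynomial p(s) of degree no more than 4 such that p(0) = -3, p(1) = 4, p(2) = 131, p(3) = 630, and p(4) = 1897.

Write p(s) = as^4 + bs^3 + cs^2 + ds + e. Substituting each data point gives a linear system:
  e = -3
  a + b + c + d + e = 4
  16a + 8b + 4c + 2d + e = 131
  81a + 27b + 9c + 3d + e = 630
  256a + 64b + 16c + 4d + e = 1897
Solving the system yields a = 6, b = 6, c = 0, d = -5, e = -3.
So p(s) = 6s⁴ + 6s³ - 5s - 3.
Check: p(2) = 131. ✓

p(s) = 6s^4 + 6s^3 - 5s - 3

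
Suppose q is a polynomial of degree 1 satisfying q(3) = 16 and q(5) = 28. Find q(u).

q(u) = 6u - 2

Using the Lagrange interpolation formula with nodes 3, 5:
  L_0(u) = (u - 5) / -2
  L_1(u) = (u - 3) / 2
Then q(u) = 16·L_0(u) + 28·L_1(u).
Expanding and collecting terms gives q(u) = 6u - 2.
Check: q(3) = 16. ✓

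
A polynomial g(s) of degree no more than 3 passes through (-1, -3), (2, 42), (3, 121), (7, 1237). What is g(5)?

483

Write g(s) = as^3 + bs^2 + cs + d. Substituting each data point gives a linear system:
  -a + b - c + d = -3
  8a + 4b + 2c + d = 42
  27a + 9b + 3c + d = 121
  343a + 49b + 7c + d = 1237
Solving the system yields a = 3, b = 4, c = 2, d = -2.
So g(s) = 3s³ + 4s² + 2s - 2.
Then g(5) = 483.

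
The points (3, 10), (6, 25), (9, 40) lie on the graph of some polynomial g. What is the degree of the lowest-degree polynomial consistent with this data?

Forward differences of the values at n = 3, 6, 9:
  g  : 10  25  40
  Δ  : 15  15
  Δ^2: 0
The first differences are constant (15) and nonzero, while all higher differences vanish, so the minimal degree is 1.

1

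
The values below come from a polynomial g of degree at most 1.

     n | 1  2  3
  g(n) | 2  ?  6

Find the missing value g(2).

On equispaced nodes a degree-1 polynomial has vanishing second forward difference, so
  g(1) - 2·g(2) + g(3) = 0.
Substituting the known values and solving for g(2):
  -2·g(2) = -8
  g(2) = 4.

4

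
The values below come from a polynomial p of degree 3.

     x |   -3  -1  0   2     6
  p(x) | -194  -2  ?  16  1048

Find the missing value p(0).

4

The 4 known points determine the degree-3 polynomial uniquely.
Write p(x) = ax^3 + bx^2 + cx + d. Substituting each data point gives a linear system:
  -27a + 9b - 3c + d = -194
  -a + b - c + d = -2
  8a + 4b + 2c + d = 16
  216a + 36b + 6c + d = 1048
Solving the system yields a = 6, b = -6, c = -6, d = 4.
So p(x) = 6x^3 - 6x^2 - 6x + 4.
Then p(0) = 4.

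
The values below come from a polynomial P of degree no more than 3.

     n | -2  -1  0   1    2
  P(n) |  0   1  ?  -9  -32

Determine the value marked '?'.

On equispaced nodes a degree-3 polynomial has vanishing fourth forward difference, so
  P(-2) - 4·P(-1) + 6·P(0) - 4·P(1) + P(2) = 0.
Substituting the known values and solving for P(0):
  6·P(0) = 0
  P(0) = 0.

0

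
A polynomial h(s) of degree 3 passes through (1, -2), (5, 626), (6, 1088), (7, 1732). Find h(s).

h(s) = 5s^3 + s^2 - 4s - 4

Write h(s) = as^3 + bs^2 + cs + d. Substituting each data point gives a linear system:
  a + b + c + d = -2
  125a + 25b + 5c + d = 626
  216a + 36b + 6c + d = 1088
  343a + 49b + 7c + d = 1732
Solving the system yields a = 5, b = 1, c = -4, d = -4.
So h(s) = 5s³ + s² - 4s - 4.
Check: h(5) = 626. ✓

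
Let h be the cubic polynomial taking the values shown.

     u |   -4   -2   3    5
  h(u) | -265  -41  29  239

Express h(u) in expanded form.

h(u) = 3u^3 - 5u^2 - 2u - 1

Write h(u) = au^3 + bu^2 + cu + d. Substituting each data point gives a linear system:
  -64a + 16b - 4c + d = -265
  -8a + 4b - 2c + d = -41
  27a + 9b + 3c + d = 29
  125a + 25b + 5c + d = 239
Solving the system yields a = 3, b = -5, c = -2, d = -1.
So h(u) = 3u^3 - 5u^2 - 2u - 1.
Check: h(-2) = -41. ✓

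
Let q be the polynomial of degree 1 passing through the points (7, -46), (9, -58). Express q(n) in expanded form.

q(n) = -6n - 4

Write q(n) = an + b. Substituting each data point gives a linear system:
  7a + b = -46
  9a + b = -58
Solving the system yields a = -6, b = -4.
So q(n) = -6n - 4.
Check: q(7) = -46. ✓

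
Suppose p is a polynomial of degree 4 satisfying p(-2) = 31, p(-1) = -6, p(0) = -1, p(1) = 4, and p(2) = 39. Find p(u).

p(u) = 3u^4 - u^3 - 3u^2 + 6u - 1

Using the Lagrange interpolation formula with nodes -2, -1, 0, 1, 2:
  L_0(u) = (u + 1)u(u - 1)(u - 2) / 24
  L_1(u) = (u + 2)u(u - 1)(u - 2) / -6
  L_2(u) = (u + 2)(u + 1)(u - 1)(u - 2) / 4
  L_3(u) = (u + 2)(u + 1)u(u - 2) / -6
  L_4(u) = (u + 2)(u + 1)u(u - 1) / 24
Then p(u) = 31·L_0(u) - 6·L_1(u) - 1·L_2(u) + 4·L_3(u) + 39·L_4(u).
Expanding and collecting terms gives p(u) = 3u^4 - u^3 - 3u^2 + 6u - 1.
Check: p(-1) = -6. ✓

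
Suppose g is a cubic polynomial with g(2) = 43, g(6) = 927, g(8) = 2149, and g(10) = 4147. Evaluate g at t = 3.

Write g(t) = at^3 + bt^2 + ct + d. Substituting each data point gives a linear system:
  8a + 4b + 2c + d = 43
  216a + 36b + 6c + d = 927
  512a + 64b + 8c + d = 2149
  1000a + 100b + 10c + d = 4147
Solving the system yields a = 4, b = 1, c = 5, d = -3.
So g(t) = 4t^3 + t^2 + 5t - 3.
Then g(3) = 129.

129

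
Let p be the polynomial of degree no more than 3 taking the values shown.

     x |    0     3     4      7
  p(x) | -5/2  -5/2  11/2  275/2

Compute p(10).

1115/2

Write p(x) = ax^3 + bx^2 + cx + d. Substituting each data point gives a linear system:
  d = -5/2
  27a + 9b + 3c + d = -5/2
  64a + 16b + 4c + d = 11/2
  343a + 49b + 7c + d = 275/2
Solving the system yields a = 1, b = -5, c = 6, d = -5/2.
So p(x) = x^3 - 5x^2 + 6x - 5/2.
Then p(10) = 1115/2.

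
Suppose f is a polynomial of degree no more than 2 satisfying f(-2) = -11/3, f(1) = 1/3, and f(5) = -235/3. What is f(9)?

-253

Write f(n) = an^2 + bn + c. Substituting each data point gives a linear system:
  4a - 2b + c = -11/3
  a + b + c = 1/3
  25a + 5b + c = -235/3
Solving the system yields a = -3, b = -5/3, c = 5.
So f(n) = -3n^2 - (5/3)n + 5.
Then f(9) = -253.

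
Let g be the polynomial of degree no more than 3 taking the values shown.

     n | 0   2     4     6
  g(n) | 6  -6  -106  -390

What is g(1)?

Write g(n) = an^3 + bn^2 + cn + d. Substituting each data point gives a linear system:
  d = 6
  8a + 4b + 2c + d = -6
  64a + 16b + 4c + d = -106
  216a + 36b + 6c + d = -390
Solving the system yields a = -2, b = 1, c = 0, d = 6.
So g(n) = -2n^3 + n^2 + 6.
Then g(1) = 5.

5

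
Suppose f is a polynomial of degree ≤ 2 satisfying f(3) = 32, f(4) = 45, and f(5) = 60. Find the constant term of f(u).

5

Write f(u) = au^2 + bu + c. Substituting each data point gives a linear system:
  9a + 3b + c = 32
  16a + 4b + c = 45
  25a + 5b + c = 60
Solving the system yields a = 1, b = 6, c = 5.
So f(u) = u² + 6u + 5.
The constant term is 5.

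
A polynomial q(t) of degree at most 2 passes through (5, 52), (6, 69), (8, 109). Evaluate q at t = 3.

24

Using the Lagrange interpolation formula with nodes 5, 6, 8:
  L_0(t) = (t - 6)(t - 8) / 3
  L_1(t) = (t - 5)(t - 8) / -2
  L_2(t) = (t - 5)(t - 6) / 6
Then q(t) = 52·L_0(t) + 69·L_1(t) + 109·L_2(t).
Expanding and collecting terms gives q(t) = t^2 + 6t - 3.
Evaluating at t = 3: q(3) = 24.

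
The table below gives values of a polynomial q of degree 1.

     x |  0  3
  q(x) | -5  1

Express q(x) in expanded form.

Using the Lagrange interpolation formula with nodes 0, 3:
  L_0(x) = (x - 3) / -3
  L_1(x) = x / 3
Then q(x) = -5·L_0(x) + 1·L_1(x).
Expanding and collecting terms gives q(x) = 2x - 5.
Check: q(3) = 1. ✓

q(x) = 2x - 5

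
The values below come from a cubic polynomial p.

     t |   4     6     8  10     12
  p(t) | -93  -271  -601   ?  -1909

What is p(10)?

On equispaced nodes a degree-3 polynomial has vanishing fourth forward difference, so
  p(4) - 4·p(6) + 6·p(8) - 4·p(10) + p(12) = 0.
Substituting the known values and solving for p(10):
  -4·p(10) = 4524
  p(10) = -1131.

-1131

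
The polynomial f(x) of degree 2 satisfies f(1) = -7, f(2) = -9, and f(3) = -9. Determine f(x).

f(x) = x^2 - 5x - 3

Write f(x) = ax^2 + bx + c. Substituting each data point gives a linear system:
  a + b + c = -7
  4a + 2b + c = -9
  9a + 3b + c = -9
Solving the system yields a = 1, b = -5, c = -3.
So f(x) = x^2 - 5x - 3.
Check: f(3) = -9. ✓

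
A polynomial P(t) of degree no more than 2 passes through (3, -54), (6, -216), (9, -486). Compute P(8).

Write P(t) = at^2 + bt + c. Substituting each data point gives a linear system:
  9a + 3b + c = -54
  36a + 6b + c = -216
  81a + 9b + c = -486
Solving the system yields a = -6, b = 0, c = 0.
So P(t) = -6t^2.
Then P(8) = -384.

-384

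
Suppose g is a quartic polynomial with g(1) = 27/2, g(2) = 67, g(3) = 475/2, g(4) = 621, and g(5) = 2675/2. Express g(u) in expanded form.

g(u) = u^4 + 6u^3 - (5/2)u^2 + 4u + 5

Write g(u) = au^4 + bu^3 + cu^2 + du + e. Substituting each data point gives a linear system:
  a + b + c + d + e = 27/2
  16a + 8b + 4c + 2d + e = 67
  81a + 27b + 9c + 3d + e = 475/2
  256a + 64b + 16c + 4d + e = 621
  625a + 125b + 25c + 5d + e = 2675/2
Solving the system yields a = 1, b = 6, c = -5/2, d = 4, e = 5.
So g(u) = u^4 + 6u^3 - (5/2)u^2 + 4u + 5.
Check: g(3) = 475/2. ✓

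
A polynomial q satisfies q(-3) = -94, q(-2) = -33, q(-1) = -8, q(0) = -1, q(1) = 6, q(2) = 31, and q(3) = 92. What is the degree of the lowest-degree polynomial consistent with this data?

Forward differences of the values at u = -3, -2, -1, 0, 1, 2, 3:
  q  : -94  -33  -8  -1  6  31  92
  Δ  : 61  25  7  7  25  61
  Δ^2: -36  -18  0  18  36
  Δ^3: 18  18  18  18
  Δ^4: 0  0  0
  Δ^5: 0  0
  Δ^6: 0
The third differences are constant (18) and nonzero, while all higher differences vanish, so the minimal degree is 3.

3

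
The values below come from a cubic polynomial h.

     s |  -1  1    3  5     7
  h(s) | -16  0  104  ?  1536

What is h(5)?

536

On equispaced nodes a degree-3 polynomial has vanishing fourth forward difference, so
  h(-1) - 4·h(1) + 6·h(3) - 4·h(5) + h(7) = 0.
Substituting the known values and solving for h(5):
  -4·h(5) = -2144
  h(5) = 536.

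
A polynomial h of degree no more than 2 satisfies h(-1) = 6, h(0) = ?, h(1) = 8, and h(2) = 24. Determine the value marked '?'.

2

The 3 known points determine the degree-2 polynomial uniquely.
Write h(n) = an^2 + bn + c. Substituting each data point gives a linear system:
  a - b + c = 6
  a + b + c = 8
  4a + 2b + c = 24
Solving the system yields a = 5, b = 1, c = 2.
So h(n) = 5n^2 + n + 2.
Then h(0) = 2.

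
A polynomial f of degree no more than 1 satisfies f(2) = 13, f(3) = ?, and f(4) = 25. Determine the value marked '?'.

19

The 2 known points determine the degree-1 polynomial uniquely.
Write f(u) = au + b. Substituting each data point gives a linear system:
  2a + b = 13
  4a + b = 25
Solving the system yields a = 6, b = 1.
So f(u) = 6u + 1.
Then f(3) = 19.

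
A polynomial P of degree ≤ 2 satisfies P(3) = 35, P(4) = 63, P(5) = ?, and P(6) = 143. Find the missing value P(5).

On equispaced nodes a degree-2 polynomial has vanishing third forward difference, so
  - P(3) + 3·P(4) - 3·P(5) + P(6) = 0.
Substituting the known values and solving for P(5):
  -3·P(5) = -297
  P(5) = 99.

99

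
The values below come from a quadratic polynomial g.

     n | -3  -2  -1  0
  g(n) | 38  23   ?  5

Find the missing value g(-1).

On equispaced nodes a degree-2 polynomial has vanishing third forward difference, so
  - g(-3) + 3·g(-2) - 3·g(-1) + g(0) = 0.
Substituting the known values and solving for g(-1):
  -3·g(-1) = -36
  g(-1) = 12.

12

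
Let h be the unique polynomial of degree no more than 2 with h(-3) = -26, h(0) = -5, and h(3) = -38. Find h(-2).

-13

Using the Lagrange interpolation formula with nodes -3, 0, 3:
  L_0(u) = u(u - 3) / 18
  L_1(u) = (u + 3)(u - 3) / -9
  L_2(u) = (u + 3)u / 18
Then h(u) = -26·L_0(u) - 5·L_1(u) - 38·L_2(u).
Expanding and collecting terms gives h(u) = -3u^2 - 2u - 5.
Evaluating at u = -2: h(-2) = -13.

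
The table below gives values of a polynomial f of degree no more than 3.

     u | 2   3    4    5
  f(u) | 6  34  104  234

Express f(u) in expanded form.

Write f(u) = au^3 + bu^2 + cu + d. Substituting each data point gives a linear system:
  8a + 4b + 2c + d = 6
  27a + 9b + 3c + d = 34
  64a + 16b + 4c + d = 104
  125a + 25b + 5c + d = 234
Solving the system yields a = 3, b = -6, c = 1, d = 4.
So f(u) = 3u³ - 6u² + u + 4.
Check: f(5) = 234. ✓

f(u) = 3u^3 - 6u^2 + u + 4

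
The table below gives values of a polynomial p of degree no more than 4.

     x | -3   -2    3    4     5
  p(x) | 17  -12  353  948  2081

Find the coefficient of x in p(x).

2

Write p(x) = ax^4 + bx^3 + cx^2 + dx + e. Substituting each data point gives a linear system:
  81a - 27b + 9c - 3d + e = 17
  16a - 8b + 4c - 2d + e = -12
  81a + 27b + 9c + 3d + e = 353
  256a + 64b + 16c + 4d + e = 948
  625a + 125b + 25c + 5d + e = 2081
Solving the system yields a = 2, b = 6, c = 3, d = 2, e = -4.
So p(x) = 2x⁴ + 6x³ + 3x² + 2x - 4.
The coefficient of x is 2.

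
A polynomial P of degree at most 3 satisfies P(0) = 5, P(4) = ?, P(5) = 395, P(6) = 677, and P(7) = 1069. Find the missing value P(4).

205

The 4 known points determine the degree-3 polynomial uniquely.
Write P(s) = as^3 + bs^2 + cs + d. Substituting each data point gives a linear system:
  d = 5
  125a + 25b + 5c + d = 395
  216a + 36b + 6c + d = 677
  343a + 49b + 7c + d = 1069
Solving the system yields a = 3, b = 1, c = -2, d = 5.
So P(s) = 3s^3 + s^2 - 2s + 5.
Then P(4) = 205.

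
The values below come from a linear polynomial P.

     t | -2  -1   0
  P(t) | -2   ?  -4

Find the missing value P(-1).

The 2 known points determine the degree-1 polynomial uniquely.
Write P(t) = at + b. Substituting each data point gives a linear system:
  -2a + b = -2
  b = -4
Solving the system yields a = -1, b = -4.
So P(t) = -t - 4.
Then P(-1) = -3.

-3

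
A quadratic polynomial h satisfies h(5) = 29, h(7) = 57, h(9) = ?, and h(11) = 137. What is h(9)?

93

The 3 known points determine the degree-2 polynomial uniquely.
Write h(u) = au^2 + bu + c. Substituting each data point gives a linear system:
  25a + 5b + c = 29
  49a + 7b + c = 57
  121a + 11b + c = 137
Solving the system yields a = 1, b = 2, c = -6.
So h(u) = u² + 2u - 6.
Then h(9) = 93.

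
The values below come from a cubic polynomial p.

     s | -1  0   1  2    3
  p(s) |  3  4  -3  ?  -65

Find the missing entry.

-24

The 4 known points determine the degree-3 polynomial uniquely.
Write p(s) = as^3 + bs^2 + cs + d. Substituting each data point gives a linear system:
  -a + b - c + d = 3
  d = 4
  a + b + c + d = -3
  27a + 9b + 3c + d = -65
Solving the system yields a = -1, b = -4, c = -2, d = 4.
So p(s) = -s^3 - 4s^2 - 2s + 4.
Then p(2) = -24.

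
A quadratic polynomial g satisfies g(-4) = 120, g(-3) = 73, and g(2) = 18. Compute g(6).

Write g(u) = au^2 + bu + c. Substituting each data point gives a linear system:
  16a - 4b + c = 120
  9a - 3b + c = 73
  4a + 2b + c = 18
Solving the system yields a = 6, b = -5, c = 4.
So g(u) = 6u² - 5u + 4.
Then g(6) = 190.

190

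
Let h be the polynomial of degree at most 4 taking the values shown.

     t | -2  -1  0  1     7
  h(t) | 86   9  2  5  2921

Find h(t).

Write h(t) = at^4 + bt^3 + ct^2 + dt + e. Substituting each data point gives a linear system:
  16a - 8b + 4c - 2d + e = 86
  a - b + c - d + e = 9
  e = 2
  a + b + c + d + e = 5
  2401a + 343b + 49c + 7d + e = 2921
Solving the system yields a = 2, b = -6, c = 3, d = 4, e = 2.
So h(t) = 2t^4 - 6t^3 + 3t^2 + 4t + 2.
Check: h(0) = 2. ✓

h(t) = 2t^4 - 6t^3 + 3t^2 + 4t + 2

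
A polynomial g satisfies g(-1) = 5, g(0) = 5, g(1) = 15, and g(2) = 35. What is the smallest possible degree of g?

2

Forward differences of the values at s = -1, 0, 1, 2:
  g  : 5  5  15  35
  Δ  : 0  10  20
  Δ^2: 10  10
  Δ^3: 0
The second differences are constant (10) and nonzero, while all higher differences vanish, so the minimal degree is 2.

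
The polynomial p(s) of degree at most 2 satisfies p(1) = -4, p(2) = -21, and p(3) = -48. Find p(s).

p(s) = -5s^2 - 2s + 3

Write p(s) = as^2 + bs + c. Substituting each data point gives a linear system:
  a + b + c = -4
  4a + 2b + c = -21
  9a + 3b + c = -48
Solving the system yields a = -5, b = -2, c = 3.
So p(s) = -5s² - 2s + 3.
Check: p(3) = -48. ✓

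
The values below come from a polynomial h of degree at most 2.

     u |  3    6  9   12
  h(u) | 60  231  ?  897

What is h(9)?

510

On equispaced nodes a degree-2 polynomial has vanishing third forward difference, so
  - h(3) + 3·h(6) - 3·h(9) + h(12) = 0.
Substituting the known values and solving for h(9):
  -3·h(9) = -1530
  h(9) = 510.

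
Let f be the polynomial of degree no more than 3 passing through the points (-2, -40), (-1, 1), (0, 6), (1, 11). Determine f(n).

Write f(n) = an^3 + bn^2 + cn + d. Substituting each data point gives a linear system:
  -8a + 4b - 2c + d = -40
  -a + b - c + d = 1
  d = 6
  a + b + c + d = 11
Solving the system yields a = 6, b = 0, c = -1, d = 6.
So f(n) = 6n³ - n + 6.
Check: f(1) = 11. ✓

f(n) = 6n^3 - n + 6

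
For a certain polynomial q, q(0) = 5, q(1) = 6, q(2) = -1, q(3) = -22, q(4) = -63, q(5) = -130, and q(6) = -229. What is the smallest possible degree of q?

3

Forward differences of the values at n = 0, 1, 2, 3, 4, 5, 6:
  q  : 5  6  -1  -22  -63  -130  -229
  Δ  : 1  -7  -21  -41  -67  -99
  Δ^2: -8  -14  -20  -26  -32
  Δ^3: -6  -6  -6  -6
  Δ^4: 0  0  0
  Δ^5: 0  0
  Δ^6: 0
The third differences are constant (-6) and nonzero, while all higher differences vanish, so the minimal degree is 3.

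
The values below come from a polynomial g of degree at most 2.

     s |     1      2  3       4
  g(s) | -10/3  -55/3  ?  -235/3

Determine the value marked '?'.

The 3 known points determine the degree-2 polynomial uniquely.
Write g(s) = as^2 + bs + c. Substituting each data point gives a linear system:
  a + b + c = -10/3
  4a + 2b + c = -55/3
  16a + 4b + c = -235/3
Solving the system yields a = -5, b = 0, c = 5/3.
So g(s) = -5s^2 + 5/3.
Then g(3) = -130/3.

-130/3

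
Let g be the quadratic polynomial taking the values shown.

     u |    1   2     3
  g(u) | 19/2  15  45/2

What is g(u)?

g(u) = u^2 + (5/2)u + 6

Using the Lagrange interpolation formula with nodes 1, 2, 3:
  L_0(u) = (u - 2)(u - 3) / 2
  L_1(u) = (u - 1)(u - 3) / -1
  L_2(u) = (u - 1)(u - 2) / 2
Then g(u) = 19/2·L_0(u) + 15·L_1(u) + 45/2·L_2(u).
Expanding and collecting terms gives g(u) = u² + (5/2)u + 6.
Check: g(3) = 45/2. ✓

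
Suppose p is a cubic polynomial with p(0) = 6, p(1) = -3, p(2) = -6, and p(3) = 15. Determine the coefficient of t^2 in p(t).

-6

Write p(t) = at^3 + bt^2 + ct + d. Substituting each data point gives a linear system:
  d = 6
  a + b + c + d = -3
  8a + 4b + 2c + d = -6
  27a + 9b + 3c + d = 15
Solving the system yields a = 3, b = -6, c = -6, d = 6.
So p(t) = 3t³ - 6t² - 6t + 6.
The coefficient of t^2 is -6.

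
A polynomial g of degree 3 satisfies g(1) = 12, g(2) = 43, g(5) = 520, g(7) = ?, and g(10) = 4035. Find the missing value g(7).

The 4 known points determine the degree-3 polynomial uniquely.
Write g(t) = at^3 + bt^2 + ct + d. Substituting each data point gives a linear system:
  a + b + c + d = 12
  8a + 4b + 2c + d = 43
  125a + 25b + 5c + d = 520
  1000a + 100b + 10c + d = 4035
Solving the system yields a = 4, b = 0, c = 3, d = 5.
So g(t) = 4t³ + 3t + 5.
Then g(7) = 1398.

1398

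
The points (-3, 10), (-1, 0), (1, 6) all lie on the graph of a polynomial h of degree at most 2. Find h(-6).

Forward differences of the values at n = -3, -1, 1:
  h  : 10  0  6
  Δ  : -10  6
  Δ^2: 16
The second differences are constant, confirming degree 2.
Interpolating (Newton forward form) and evaluating at n = -6 gives h(-6) = 55.

55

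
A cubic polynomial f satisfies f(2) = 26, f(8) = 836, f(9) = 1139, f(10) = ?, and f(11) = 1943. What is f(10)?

1506

The 4 known points determine the degree-3 polynomial uniquely.
Write f(s) = as^3 + bs^2 + cs + d. Substituting each data point gives a linear system:
  8a + 4b + 2c + d = 26
  512a + 64b + 8c + d = 836
  729a + 81b + 9c + d = 1139
  1331a + 121b + 11c + d = 1943
Solving the system yields a = 1, b = 5, c = 1, d = -4.
So f(s) = s³ + 5s² + s - 4.
Then f(10) = 1506.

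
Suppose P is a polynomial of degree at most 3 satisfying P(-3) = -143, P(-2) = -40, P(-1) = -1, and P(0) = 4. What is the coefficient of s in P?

-2

Write P(s) = as^3 + bs^2 + cs + d. Substituting each data point gives a linear system:
  -27a + 9b - 3c + d = -143
  -8a + 4b - 2c + d = -40
  -a + b - c + d = -1
  d = 4
Solving the system yields a = 5, b = -2, c = -2, d = 4.
So P(s) = 5s^3 - 2s^2 - 2s + 4.
The coefficient of s is -2.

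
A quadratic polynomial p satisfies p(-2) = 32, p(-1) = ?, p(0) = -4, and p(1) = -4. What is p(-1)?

8

The 3 known points determine the degree-2 polynomial uniquely.
Write p(x) = ax^2 + bx + c. Substituting each data point gives a linear system:
  4a - 2b + c = 32
  c = -4
  a + b + c = -4
Solving the system yields a = 6, b = -6, c = -4.
So p(x) = 6x² - 6x - 4.
Then p(-1) = 8.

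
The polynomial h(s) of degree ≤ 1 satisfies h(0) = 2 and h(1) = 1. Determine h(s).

Write h(s) = as + b. Substituting each data point gives a linear system:
  b = 2
  a + b = 1
Solving the system yields a = -1, b = 2.
So h(s) = -s + 2.
Check: h(1) = 1. ✓

h(s) = -s + 2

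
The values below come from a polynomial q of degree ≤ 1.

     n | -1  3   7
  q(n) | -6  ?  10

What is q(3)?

2

The 2 known points determine the degree-1 polynomial uniquely.
Write q(n) = an + b. Substituting each data point gives a linear system:
  -a + b = -6
  7a + b = 10
Solving the system yields a = 2, b = -4.
So q(n) = 2n - 4.
Then q(3) = 2.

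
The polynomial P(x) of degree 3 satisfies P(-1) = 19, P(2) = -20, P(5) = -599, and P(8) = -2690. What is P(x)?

P(x) = -6x^3 + 6x^2 - x + 6

Write P(x) = ax^3 + bx^2 + cx + d. Substituting each data point gives a linear system:
  -a + b - c + d = 19
  8a + 4b + 2c + d = -20
  125a + 25b + 5c + d = -599
  512a + 64b + 8c + d = -2690
Solving the system yields a = -6, b = 6, c = -1, d = 6.
So P(x) = -6x^3 + 6x^2 - x + 6.
Check: P(-1) = 19. ✓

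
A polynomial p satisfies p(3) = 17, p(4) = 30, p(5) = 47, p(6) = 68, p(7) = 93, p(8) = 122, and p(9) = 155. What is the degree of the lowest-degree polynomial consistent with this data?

2

Forward differences of the values at x = 3, 4, 5, 6, 7, 8, 9:
  p  : 17  30  47  68  93  122  155
  Δ  : 13  17  21  25  29  33
  Δ^2: 4  4  4  4  4
  Δ^3: 0  0  0  0
  Δ^4: 0  0  0
  Δ^5: 0  0
  Δ^6: 0
The second differences are constant (4) and nonzero, while all higher differences vanish, so the minimal degree is 2.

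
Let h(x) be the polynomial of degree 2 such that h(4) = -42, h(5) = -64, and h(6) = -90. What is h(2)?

-10

Forward differences of the values at x = 4, 5, 6:
  h  : -42  -64  -90
  Δ  : -22  -26
  Δ^2: -4
The second differences are constant, confirming degree 2.
Interpolating (Newton forward form) and evaluating at x = 2 gives h(2) = -10.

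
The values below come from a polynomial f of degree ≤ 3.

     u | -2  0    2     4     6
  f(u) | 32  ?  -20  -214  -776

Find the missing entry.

-2

The 4 known points determine the degree-3 polynomial uniquely.
Write f(u) = au^3 + bu^2 + cu + d. Substituting each data point gives a linear system:
  -8a + 4b - 2c + d = 32
  8a + 4b + 2c + d = -20
  64a + 16b + 4c + d = -214
  216a + 36b + 6c + d = -776
Solving the system yields a = -4, b = 2, c = 3, d = -2.
So f(u) = -4u^3 + 2u^2 + 3u - 2.
Then f(0) = -2.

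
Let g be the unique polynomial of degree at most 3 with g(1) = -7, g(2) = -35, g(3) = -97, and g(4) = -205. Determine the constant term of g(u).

-1

Write g(u) = au^3 + bu^2 + cu + d. Substituting each data point gives a linear system:
  a + b + c + d = -7
  8a + 4b + 2c + d = -35
  27a + 9b + 3c + d = -97
  64a + 16b + 4c + d = -205
Solving the system yields a = -2, b = -5, c = 1, d = -1.
So g(u) = -2u³ - 5u² + u - 1.
The constant term is -1.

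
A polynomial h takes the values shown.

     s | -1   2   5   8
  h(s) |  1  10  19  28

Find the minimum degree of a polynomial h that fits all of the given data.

1

Forward differences of the values at s = -1, 2, 5, 8:
  h  : 1  10  19  28
  Δ  : 9  9  9
  Δ^2: 0  0
  Δ^3: 0
The first differences are constant (9) and nonzero, while all higher differences vanish, so the minimal degree is 1.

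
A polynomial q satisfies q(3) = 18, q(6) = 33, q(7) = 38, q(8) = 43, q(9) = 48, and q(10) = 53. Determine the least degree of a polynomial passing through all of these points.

Divided differences on the nodes 3, 6, 7, 8, 9, 10:
  order 0: 18  33  38  43  48  53
  order 1: 5  5  5  5  5
  order 2: 0  0  0  0
  order 3: 0  0  0
  order 4: 0  0
  order 5: 0
The order-1 divided differences are all 5 (nonzero) and every higher order vanishes, so the data lies on a polynomial of degree exactly 1.

1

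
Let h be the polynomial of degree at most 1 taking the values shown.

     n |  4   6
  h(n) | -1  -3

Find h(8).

-5

Using the Lagrange interpolation formula with nodes 4, 6:
  L_0(n) = (n - 6) / -2
  L_1(n) = (n - 4) / 2
Then h(n) = -1·L_0(n) - 3·L_1(n).
Expanding and collecting terms gives h(n) = -n + 3.
Evaluating at n = 8: h(8) = -5.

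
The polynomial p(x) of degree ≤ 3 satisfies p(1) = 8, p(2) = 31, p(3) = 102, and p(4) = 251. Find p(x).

p(x) = 5x^3 - 6x^2 + 6x + 3

Write p(x) = ax^3 + bx^2 + cx + d. Substituting each data point gives a linear system:
  a + b + c + d = 8
  8a + 4b + 2c + d = 31
  27a + 9b + 3c + d = 102
  64a + 16b + 4c + d = 251
Solving the system yields a = 5, b = -6, c = 6, d = 3.
So p(x) = 5x³ - 6x² + 6x + 3.
Check: p(1) = 8. ✓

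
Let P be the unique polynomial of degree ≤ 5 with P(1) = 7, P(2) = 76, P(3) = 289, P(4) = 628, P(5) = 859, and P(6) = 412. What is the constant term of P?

4

Write P(x) = ax^5 + bx^4 + cx^3 + dx^2 + ex + k. Substituting each data point gives a linear system:
  a + b + c + d + e + k = 7
  32a + 16b + 8c + 4d + 2e + k = 76
  243a + 81b + 27c + 9d + 3e + k = 289
  1024a + 256b + 64c + 16d + 4e + k = 628
  3125a + 625b + 125c + 25d + 5e + k = 859
  7776a + 1296b + 216c + 36d + 6e + k = 412
Solving the system yields a = -1, b = 6, c = 2, d = 0, e = -4, k = 4.
So P(x) = -x⁵ + 6x⁴ + 2x³ - 4x + 4.
The constant term is 4.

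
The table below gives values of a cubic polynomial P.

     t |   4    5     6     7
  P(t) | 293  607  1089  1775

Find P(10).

5417

Write P(t) = at^3 + bt^2 + ct + d. Substituting each data point gives a linear system:
  64a + 16b + 4c + d = 293
  125a + 25b + 5c + d = 607
  216a + 36b + 6c + d = 1089
  343a + 49b + 7c + d = 1775
Solving the system yields a = 6, b = -6, c = 2, d = -3.
So P(t) = 6t^3 - 6t^2 + 2t - 3.
Then P(10) = 5417.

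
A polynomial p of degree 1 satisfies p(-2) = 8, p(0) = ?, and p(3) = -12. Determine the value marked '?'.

The 2 known points determine the degree-1 polynomial uniquely.
Write p(x) = ax + b. Substituting each data point gives a linear system:
  -2a + b = 8
  3a + b = -12
Solving the system yields a = -4, b = 0.
So p(x) = -4x.
Then p(0) = 0.

0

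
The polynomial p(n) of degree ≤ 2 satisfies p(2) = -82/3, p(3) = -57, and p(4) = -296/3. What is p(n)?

p(n) = -6n^2 + (1/3)n - 4

Using the Lagrange interpolation formula with nodes 2, 3, 4:
  L_0(n) = (n - 3)(n - 4) / 2
  L_1(n) = (n - 2)(n - 4) / -1
  L_2(n) = (n - 2)(n - 3) / 2
Then p(n) = -82/3·L_0(n) - 57·L_1(n) - 296/3·L_2(n).
Expanding and collecting terms gives p(n) = -6n^2 + (1/3)n - 4.
Check: p(3) = -57. ✓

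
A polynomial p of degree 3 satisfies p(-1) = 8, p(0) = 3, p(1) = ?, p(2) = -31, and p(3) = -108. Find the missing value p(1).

-2

On equispaced nodes a degree-3 polynomial has vanishing fourth forward difference, so
  p(-1) - 4·p(0) + 6·p(1) - 4·p(2) + p(3) = 0.
Substituting the known values and solving for p(1):
  6·p(1) = -12
  p(1) = -2.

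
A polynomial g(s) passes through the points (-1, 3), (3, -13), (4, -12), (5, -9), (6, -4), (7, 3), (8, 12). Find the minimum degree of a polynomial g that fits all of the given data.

Divided differences on the nodes -1, 3, 4, 5, 6, 7, 8:
  order 0: 3  -13  -12  -9  -4  3  12
  order 1: -4  1  3  5  7  9
  order 2: 1  1  1  1  1
  order 3: 0  0  0  0
  order 4: 0  0  0
  order 5: 0  0
  order 6: 0
The order-2 divided differences are all 1 (nonzero) and every higher order vanishes, so the data lies on a polynomial of degree exactly 2.

2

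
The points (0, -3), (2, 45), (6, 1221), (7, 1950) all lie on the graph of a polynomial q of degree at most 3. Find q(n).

Write q(n) = an^3 + bn^2 + cn + d. Substituting each data point gives a linear system:
  d = -3
  8a + 4b + 2c + d = 45
  216a + 36b + 6c + d = 1221
  343a + 49b + 7c + d = 1950
Solving the system yields a = 6, b = -3, c = 6, d = -3.
So q(n) = 6n³ - 3n² + 6n - 3.
Check: q(6) = 1221. ✓

q(n) = 6n^3 - 3n^2 + 6n - 3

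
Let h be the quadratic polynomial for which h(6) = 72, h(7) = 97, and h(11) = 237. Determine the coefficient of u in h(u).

Write h(u) = au^2 + bu + c. Substituting each data point gives a linear system:
  36a + 6b + c = 72
  49a + 7b + c = 97
  121a + 11b + c = 237
Solving the system yields a = 2, b = -1, c = 6.
So h(u) = 2u^2 - u + 6.
The coefficient of u is -1.

-1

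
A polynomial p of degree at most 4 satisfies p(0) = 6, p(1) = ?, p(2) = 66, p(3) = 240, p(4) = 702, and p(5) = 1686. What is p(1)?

18

The 5 known points determine the degree-4 polynomial uniquely.
Write p(n) = an^4 + bn^3 + cn^2 + dn + e. Substituting each data point gives a linear system:
  e = 6
  16a + 8b + 4c + 2d + e = 66
  81a + 27b + 9c + 3d + e = 240
  256a + 64b + 16c + 4d + e = 702
  625a + 125b + 25c + 5d + e = 1686
Solving the system yields a = 3, b = -3, c = 6, d = 6, e = 6.
So p(n) = 3n⁴ - 3n³ + 6n² + 6n + 6.
Then p(1) = 18.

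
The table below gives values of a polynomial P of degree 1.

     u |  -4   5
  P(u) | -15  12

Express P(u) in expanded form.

Using the Lagrange interpolation formula with nodes -4, 5:
  L_0(u) = (u - 5) / -9
  L_1(u) = (u + 4) / 9
Then P(u) = -15·L_0(u) + 12·L_1(u).
Expanding and collecting terms gives P(u) = 3u - 3.
Check: P(-4) = -15. ✓

P(u) = 3u - 3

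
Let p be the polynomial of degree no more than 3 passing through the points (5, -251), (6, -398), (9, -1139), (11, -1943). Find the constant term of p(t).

Write p(t) = at^3 + bt^2 + ct + d. Substituting each data point gives a linear system:
  125a + 25b + 5c + d = -251
  216a + 36b + 6c + d = -398
  729a + 81b + 9c + d = -1139
  1331a + 121b + 11c + d = -1943
Solving the system yields a = -1, b = -5, c = -1, d = 4.
So p(t) = -t^3 - 5t^2 - t + 4.
The constant term is 4.

4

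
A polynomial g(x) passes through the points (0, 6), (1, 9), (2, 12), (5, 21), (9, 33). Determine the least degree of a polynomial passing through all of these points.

Divided differences on the nodes 0, 1, 2, 5, 9:
  order 0: 6  9  12  21  33
  order 1: 3  3  3  3
  order 2: 0  0  0
  order 3: 0  0
  order 4: 0
The order-1 divided differences are all 3 (nonzero) and every higher order vanishes, so the data lies on a polynomial of degree exactly 1.

1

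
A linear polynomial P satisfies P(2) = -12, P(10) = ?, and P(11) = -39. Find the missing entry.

The 2 known points determine the degree-1 polynomial uniquely.
Write P(n) = an + b. Substituting each data point gives a linear system:
  2a + b = -12
  11a + b = -39
Solving the system yields a = -3, b = -6.
So P(n) = -3n - 6.
Then P(10) = -36.

-36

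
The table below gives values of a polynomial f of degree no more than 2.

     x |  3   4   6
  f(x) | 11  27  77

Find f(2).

Using the Lagrange interpolation formula with nodes 3, 4, 6:
  L_0(x) = (x - 4)(x - 6) / 3
  L_1(x) = (x - 3)(x - 6) / -2
  L_2(x) = (x - 3)(x - 4) / 6
Then f(x) = 11·L_0(x) + 27·L_1(x) + 77·L_2(x).
Expanding and collecting terms gives f(x) = 3x^2 - 5x - 1.
Evaluating at x = 2: f(2) = 1.

1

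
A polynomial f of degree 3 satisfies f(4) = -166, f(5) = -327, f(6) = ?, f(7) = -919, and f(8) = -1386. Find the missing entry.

The 4 known points determine the degree-3 polynomial uniquely.
Write f(u) = au^3 + bu^2 + cu + d. Substituting each data point gives a linear system:
  64a + 16b + 4c + d = -166
  125a + 25b + 5c + d = -327
  343a + 49b + 7c + d = -919
  512a + 64b + 8c + d = -1386
Solving the system yields a = -3, b = 3, c = -5, d = -2.
So f(u) = -3u^3 + 3u^2 - 5u - 2.
Then f(6) = -572.

-572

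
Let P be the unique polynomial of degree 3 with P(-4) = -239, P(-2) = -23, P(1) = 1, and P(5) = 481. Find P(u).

Using the Lagrange interpolation formula with nodes -4, -2, 1, 5:
  L_0(u) = (u + 2)(u - 1)(u - 5) / -90
  L_1(u) = (u + 4)(u - 1)(u - 5) / 42
  L_2(u) = (u + 4)(u + 2)(u - 5) / -60
  L_3(u) = (u + 4)(u + 2)(u - 1) / 252
Then P(u) = -239·L_0(u) - 23·L_1(u) + 1·L_2(u) + 481·L_3(u).
Expanding and collecting terms gives P(u) = 4u^3 - 4u + 1.
Check: P(-2) = -23. ✓

P(u) = 4u^3 - 4u + 1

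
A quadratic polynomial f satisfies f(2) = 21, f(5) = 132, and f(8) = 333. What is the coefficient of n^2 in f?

5

Write f(n) = an^2 + bn + c. Substituting each data point gives a linear system:
  4a + 2b + c = 21
  25a + 5b + c = 132
  64a + 8b + c = 333
Solving the system yields a = 5, b = 2, c = -3.
So f(n) = 5n^2 + 2n - 3.
The leading coefficient is 5.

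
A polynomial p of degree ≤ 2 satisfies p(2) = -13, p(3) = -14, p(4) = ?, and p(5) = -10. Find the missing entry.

-13

The 3 known points determine the degree-2 polynomial uniquely.
Write p(n) = an^2 + bn + c. Substituting each data point gives a linear system:
  4a + 2b + c = -13
  9a + 3b + c = -14
  25a + 5b + c = -10
Solving the system yields a = 1, b = -6, c = -5.
So p(n) = n² - 6n - 5.
Then p(4) = -13.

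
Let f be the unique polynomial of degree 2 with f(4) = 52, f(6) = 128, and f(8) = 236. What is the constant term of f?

Write f(x) = ax^2 + bx + c. Substituting each data point gives a linear system:
  16a + 4b + c = 52
  36a + 6b + c = 128
  64a + 8b + c = 236
Solving the system yields a = 4, b = -2, c = -4.
So f(x) = 4x^2 - 2x - 4.
The constant term is -4.

-4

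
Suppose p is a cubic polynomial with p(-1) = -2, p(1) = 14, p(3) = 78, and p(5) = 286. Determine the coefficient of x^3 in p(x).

2

Write p(x) = ax^3 + bx^2 + cx + d. Substituting each data point gives a linear system:
  -a + b - c + d = -2
  a + b + c + d = 14
  27a + 9b + 3c + d = 78
  125a + 25b + 5c + d = 286
Solving the system yields a = 2, b = 0, c = 6, d = 6.
So p(x) = 2x^3 + 6x + 6.
The leading coefficient is 2.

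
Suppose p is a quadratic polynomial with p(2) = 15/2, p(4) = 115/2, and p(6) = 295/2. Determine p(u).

Write p(u) = au^2 + bu + c. Substituting each data point gives a linear system:
  4a + 2b + c = 15/2
  16a + 4b + c = 115/2
  36a + 6b + c = 295/2
Solving the system yields a = 5, b = -5, c = -5/2.
So p(u) = 5u^2 - 5u - 5/2.
Check: p(4) = 115/2. ✓

p(u) = 5u^2 - 5u - 5/2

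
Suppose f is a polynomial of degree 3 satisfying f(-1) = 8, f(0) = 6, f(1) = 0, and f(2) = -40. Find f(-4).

Write f(s) = as^3 + bs^2 + cs + d. Substituting each data point gives a linear system:
  -a + b - c + d = 8
  d = 6
  a + b + c + d = 0
  8a + 4b + 2c + d = -40
Solving the system yields a = -5, b = -2, c = 1, d = 6.
So f(s) = -5s³ - 2s² + s + 6.
Then f(-4) = 290.

290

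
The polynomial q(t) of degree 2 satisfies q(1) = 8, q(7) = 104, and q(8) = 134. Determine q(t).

q(t) = 2t^2 + 6

Write q(t) = at^2 + bt + c. Substituting each data point gives a linear system:
  a + b + c = 8
  49a + 7b + c = 104
  64a + 8b + c = 134
Solving the system yields a = 2, b = 0, c = 6.
So q(t) = 2t² + 6.
Check: q(1) = 8. ✓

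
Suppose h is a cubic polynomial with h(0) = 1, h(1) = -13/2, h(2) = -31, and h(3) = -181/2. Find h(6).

-659

Write h(n) = an^3 + bn^2 + cn + d. Substituting each data point gives a linear system:
  d = 1
  a + b + c + d = -13/2
  8a + 4b + 2c + d = -31
  27a + 9b + 3c + d = -181/2
Solving the system yields a = -3, b = 1/2, c = -5, d = 1.
So h(n) = -3n^3 + (1/2)n^2 - 5n + 1.
Then h(6) = -659.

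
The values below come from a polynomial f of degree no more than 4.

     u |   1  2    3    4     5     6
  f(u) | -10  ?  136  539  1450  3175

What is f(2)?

On equispaced nodes a degree-4 polynomial has vanishing fifth forward difference, so
  - f(1) + 5·f(2) - 10·f(3) + 10·f(4) - 5·f(5) + f(6) = 0.
Substituting the known values and solving for f(2):
  5·f(2) = 35
  f(2) = 7.

7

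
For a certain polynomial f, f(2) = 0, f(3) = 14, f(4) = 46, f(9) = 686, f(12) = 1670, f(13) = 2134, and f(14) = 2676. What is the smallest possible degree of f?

Divided differences on the nodes 2, 3, 4, 9, 12, 13, 14:
  order 0: 0  14  46  686  1670  2134  2676
  order 1: 14  32  128  328  464  542
  order 2: 9  16  25  34  39
  order 3: 1  1  1  1
  order 4: 0  0  0
  order 5: 0  0
  order 6: 0
The order-3 divided differences are all 1 (nonzero) and every higher order vanishes, so the data lies on a polynomial of degree exactly 3.

3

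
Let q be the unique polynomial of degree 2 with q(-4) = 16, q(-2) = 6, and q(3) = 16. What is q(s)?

Write q(s) = as^2 + bs + c. Substituting each data point gives a linear system:
  16a - 4b + c = 16
  4a - 2b + c = 6
  9a + 3b + c = 16
Solving the system yields a = 1, b = 1, c = 4.
So q(s) = s² + s + 4.
Check: q(-2) = 6. ✓

q(s) = s^2 + s + 4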